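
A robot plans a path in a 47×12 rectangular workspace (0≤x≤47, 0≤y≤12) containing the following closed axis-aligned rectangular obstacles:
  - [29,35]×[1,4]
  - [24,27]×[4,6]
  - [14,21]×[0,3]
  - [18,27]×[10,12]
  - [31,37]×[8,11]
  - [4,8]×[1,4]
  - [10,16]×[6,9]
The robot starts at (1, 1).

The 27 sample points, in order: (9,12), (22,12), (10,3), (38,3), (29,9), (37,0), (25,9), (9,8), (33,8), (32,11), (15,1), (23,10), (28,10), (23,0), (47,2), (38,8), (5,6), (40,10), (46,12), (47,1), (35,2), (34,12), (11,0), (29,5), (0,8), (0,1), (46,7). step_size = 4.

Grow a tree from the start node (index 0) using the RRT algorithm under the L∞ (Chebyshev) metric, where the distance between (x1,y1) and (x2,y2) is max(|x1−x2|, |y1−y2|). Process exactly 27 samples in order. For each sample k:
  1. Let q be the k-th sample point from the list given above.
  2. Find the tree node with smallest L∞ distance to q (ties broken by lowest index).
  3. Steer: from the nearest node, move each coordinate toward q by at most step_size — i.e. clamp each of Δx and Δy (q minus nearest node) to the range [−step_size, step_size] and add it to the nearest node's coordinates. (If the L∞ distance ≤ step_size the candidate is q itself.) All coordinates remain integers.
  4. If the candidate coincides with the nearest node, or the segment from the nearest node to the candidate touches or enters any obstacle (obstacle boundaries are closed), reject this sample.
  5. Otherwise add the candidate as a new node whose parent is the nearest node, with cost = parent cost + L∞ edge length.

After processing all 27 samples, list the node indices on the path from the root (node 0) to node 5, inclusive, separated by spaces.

1. q=(9,12) nearest=0 d=11 new=(5,5) → blocked by [4,8]×[1,4], reject
2. q=(22,12) nearest=0 d=21 new=(5,5) → blocked by [4,8]×[1,4], reject
3. q=(10,3) nearest=0 d=9 new=(5,3) → blocked by [4,8]×[1,4], reject
4. q=(38,3) nearest=0 d=37 new=(5,3) → blocked by [4,8]×[1,4], reject
5. q=(29,9) nearest=0 d=28 new=(5,5) → blocked by [4,8]×[1,4], reject
6. q=(37,0) nearest=0 d=36 new=(5,0) → add node 1 parent=0 cost=4
7. q=(25,9) nearest=1 d=20 new=(9,4) → blocked by [4,8]×[1,4], reject
8. q=(9,8) nearest=0 d=8 new=(5,5) → blocked by [4,8]×[1,4], reject
9. q=(33,8) nearest=1 d=28 new=(9,4) → blocked by [4,8]×[1,4], reject
10. q=(32,11) nearest=1 d=27 new=(9,4) → blocked by [4,8]×[1,4], reject
11. q=(15,1) nearest=1 d=10 new=(9,1) → add node 2 parent=1 cost=8
12. q=(23,10) nearest=2 d=14 new=(13,5) → add node 3 parent=2 cost=12
13. q=(28,10) nearest=3 d=15 new=(17,9) → blocked by [10,16]×[6,9], reject
14. q=(23,0) nearest=3 d=10 new=(17,1) → blocked by [14,21]×[0,3], reject
15. q=(47,2) nearest=3 d=34 new=(17,2) → blocked by [14,21]×[0,3], reject
16. q=(38,8) nearest=3 d=25 new=(17,8) → blocked by [10,16]×[6,9], reject
17. q=(5,6) nearest=0 d=5 new=(5,5) → blocked by [4,8]×[1,4], reject
18. q=(40,10) nearest=3 d=27 new=(17,9) → blocked by [10,16]×[6,9], reject
19. q=(46,12) nearest=3 d=33 new=(17,9) → blocked by [10,16]×[6,9], reject
20. q=(47,1) nearest=3 d=34 new=(17,1) → blocked by [14,21]×[0,3], reject
21. q=(35,2) nearest=3 d=22 new=(17,2) → blocked by [14,21]×[0,3], reject
22. q=(34,12) nearest=3 d=21 new=(17,9) → blocked by [10,16]×[6,9], reject
23. q=(11,0) nearest=2 d=2 new=(11,0) → add node 4 parent=2 cost=10
24. q=(29,5) nearest=3 d=16 new=(17,5) → add node 5 parent=3 cost=16
25. q=(0,8) nearest=0 d=7 new=(0,5) → add node 6 parent=0 cost=4
26. q=(0,1) nearest=0 d=1 new=(0,1) → add node 7 parent=0 cost=1
27. q=(46,7) nearest=5 d=29 new=(21,7) → add node 8 parent=5 cost=20

Path: 0 1 2 3 5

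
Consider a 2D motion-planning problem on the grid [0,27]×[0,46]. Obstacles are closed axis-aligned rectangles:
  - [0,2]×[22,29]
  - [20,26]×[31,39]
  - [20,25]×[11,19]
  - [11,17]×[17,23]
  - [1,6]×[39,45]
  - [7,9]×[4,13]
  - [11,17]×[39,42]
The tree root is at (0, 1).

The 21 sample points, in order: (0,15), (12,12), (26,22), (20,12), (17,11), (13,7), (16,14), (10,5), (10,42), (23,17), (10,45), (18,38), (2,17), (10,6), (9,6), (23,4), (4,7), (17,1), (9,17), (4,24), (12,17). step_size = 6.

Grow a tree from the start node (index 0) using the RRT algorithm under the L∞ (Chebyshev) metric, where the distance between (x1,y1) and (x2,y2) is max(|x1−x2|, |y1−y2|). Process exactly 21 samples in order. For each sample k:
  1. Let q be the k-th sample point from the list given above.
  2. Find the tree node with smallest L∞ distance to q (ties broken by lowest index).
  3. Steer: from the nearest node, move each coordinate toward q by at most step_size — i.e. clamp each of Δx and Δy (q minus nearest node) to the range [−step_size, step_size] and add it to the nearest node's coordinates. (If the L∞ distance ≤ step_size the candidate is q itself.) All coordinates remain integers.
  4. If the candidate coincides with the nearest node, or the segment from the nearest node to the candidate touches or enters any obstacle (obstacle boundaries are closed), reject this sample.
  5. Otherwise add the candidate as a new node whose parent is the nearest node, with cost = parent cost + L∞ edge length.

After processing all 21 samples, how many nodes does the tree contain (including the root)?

1. q=(0,15) nearest=0 d=14 new=(0,7) → add node 1 parent=0 cost=6
2. q=(12,12) nearest=0 d=12 new=(6,7) → add node 2 parent=0 cost=6
3. q=(26,22) nearest=2 d=20 new=(12,13) → blocked by [7,9]×[4,13], reject
4. q=(20,12) nearest=2 d=14 new=(12,12) → blocked by [7,9]×[4,13], reject
5. q=(17,11) nearest=2 d=11 new=(12,11) → blocked by [7,9]×[4,13], reject
6. q=(13,7) nearest=2 d=7 new=(12,7) → blocked by [7,9]×[4,13], reject
7. q=(16,14) nearest=2 d=10 new=(12,13) → blocked by [7,9]×[4,13], reject
8. q=(10,5) nearest=2 d=4 new=(10,5) → blocked by [7,9]×[4,13], reject
9. q=(10,42) nearest=1 d=35 new=(6,13) → add node 3 parent=1 cost=12
10. q=(23,17) nearest=2 d=17 new=(12,13) → blocked by [7,9]×[4,13], reject
11. q=(10,45) nearest=3 d=32 new=(10,19) → add node 4 parent=3 cost=18
12. q=(18,38) nearest=4 d=19 new=(16,25) → blocked by [11,17]×[17,23], reject
13. q=(2,17) nearest=3 d=4 new=(2,17) → add node 5 parent=3 cost=16
14. q=(10,6) nearest=2 d=4 new=(10,6) → blocked by [7,9]×[4,13], reject
15. q=(9,6) nearest=2 d=3 new=(9,6) → blocked by [7,9]×[4,13], reject
16. q=(23,4) nearest=4 d=15 new=(16,13) → blocked by [11,17]×[17,23], reject
17. q=(4,7) nearest=2 d=2 new=(4,7) → add node 6 parent=2 cost=8
18. q=(17,1) nearest=2 d=11 new=(12,1) → blocked by [7,9]×[4,13], reject
19. q=(9,17) nearest=4 d=2 new=(9,17) → add node 7 parent=4 cost=20
20. q=(4,24) nearest=4 d=6 new=(4,24) → add node 8 parent=4 cost=24
21. q=(12,17) nearest=4 d=2 new=(12,17) → blocked by [11,17]×[17,23], reject

Node count: 9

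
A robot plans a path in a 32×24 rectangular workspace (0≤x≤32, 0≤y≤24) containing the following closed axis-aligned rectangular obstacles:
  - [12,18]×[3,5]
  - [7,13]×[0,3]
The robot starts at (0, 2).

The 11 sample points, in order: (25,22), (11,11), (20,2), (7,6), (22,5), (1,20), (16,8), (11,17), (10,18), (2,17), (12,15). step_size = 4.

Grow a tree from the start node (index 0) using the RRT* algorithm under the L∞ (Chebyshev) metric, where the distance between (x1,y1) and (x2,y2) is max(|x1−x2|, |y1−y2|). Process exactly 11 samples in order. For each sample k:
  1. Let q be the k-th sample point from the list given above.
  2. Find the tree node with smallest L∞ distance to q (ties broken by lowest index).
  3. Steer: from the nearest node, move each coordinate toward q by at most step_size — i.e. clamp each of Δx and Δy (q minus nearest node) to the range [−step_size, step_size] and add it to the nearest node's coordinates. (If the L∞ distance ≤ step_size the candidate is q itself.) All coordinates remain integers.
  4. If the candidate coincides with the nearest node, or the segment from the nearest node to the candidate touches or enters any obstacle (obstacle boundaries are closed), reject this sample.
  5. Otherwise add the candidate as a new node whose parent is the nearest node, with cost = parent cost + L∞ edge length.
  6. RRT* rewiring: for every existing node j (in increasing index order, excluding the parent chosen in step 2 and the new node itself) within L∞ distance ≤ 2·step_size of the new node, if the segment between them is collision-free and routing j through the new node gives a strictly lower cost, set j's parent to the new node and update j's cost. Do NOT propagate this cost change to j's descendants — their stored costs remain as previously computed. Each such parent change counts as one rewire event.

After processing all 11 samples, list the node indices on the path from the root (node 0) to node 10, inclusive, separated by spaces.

1. q=(25,22) nearest=0 d=25 new=(4,6) → add node 1 parent=0 cost=4
2. q=(11,11) nearest=1 d=7 new=(8,10) → add node 2 parent=1 cost=8
3. q=(20,2) nearest=2 d=12 new=(12,6) → add node 3 parent=2 cost=12
4. q=(7,6) nearest=1 d=3 new=(7,6) → add node 4 parent=1 cost=7
5. q=(22,5) nearest=3 d=10 new=(16,5) → blocked by [12,18]×[3,5], reject
6. q=(1,20) nearest=2 d=10 new=(4,14) → add node 5 parent=2 cost=12
7. q=(16,8) nearest=3 d=4 new=(16,8) → add node 6 parent=3 cost=16
8. q=(11,17) nearest=2 d=7 new=(11,14) → add node 7 parent=2 cost=12
9. q=(10,18) nearest=7 d=4 new=(10,18) → add node 8 parent=7 cost=16
10. q=(2,17) nearest=5 d=3 new=(2,17) → add node 9 parent=5 cost=15
11. q=(12,15) nearest=7 d=1 new=(12,15) → add node 10 parent=7 cost=13

Path: 0 1 2 7 10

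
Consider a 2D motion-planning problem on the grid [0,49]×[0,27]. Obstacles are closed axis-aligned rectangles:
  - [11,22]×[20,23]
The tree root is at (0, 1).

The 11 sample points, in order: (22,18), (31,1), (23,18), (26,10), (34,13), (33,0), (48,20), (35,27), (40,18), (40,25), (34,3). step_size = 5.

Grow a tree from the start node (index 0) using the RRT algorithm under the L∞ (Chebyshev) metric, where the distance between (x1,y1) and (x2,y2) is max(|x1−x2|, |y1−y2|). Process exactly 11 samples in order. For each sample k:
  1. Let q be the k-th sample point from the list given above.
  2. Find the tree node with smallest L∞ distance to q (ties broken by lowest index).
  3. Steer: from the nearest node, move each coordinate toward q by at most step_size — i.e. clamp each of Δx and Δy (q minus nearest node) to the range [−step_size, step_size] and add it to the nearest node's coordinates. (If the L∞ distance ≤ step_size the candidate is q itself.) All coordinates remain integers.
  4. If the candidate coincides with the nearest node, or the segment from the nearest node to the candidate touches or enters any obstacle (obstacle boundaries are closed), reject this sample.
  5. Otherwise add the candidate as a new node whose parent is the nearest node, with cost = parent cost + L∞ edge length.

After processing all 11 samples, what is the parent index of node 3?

Parent of node 3: 2

1. q=(22,18) nearest=0 d=22 new=(5,6) → add node 1 parent=0 cost=5
2. q=(31,1) nearest=1 d=26 new=(10,1) → add node 2 parent=1 cost=10
3. q=(23,18) nearest=2 d=17 new=(15,6) → add node 3 parent=2 cost=15
4. q=(26,10) nearest=3 d=11 new=(20,10) → add node 4 parent=3 cost=20
5. q=(34,13) nearest=4 d=14 new=(25,13) → add node 5 parent=4 cost=25
6. q=(33,0) nearest=4 d=13 new=(25,5) → add node 6 parent=4 cost=25
7. q=(48,20) nearest=5 d=23 new=(30,18) → add node 7 parent=5 cost=30
8. q=(35,27) nearest=7 d=9 new=(35,23) → add node 8 parent=7 cost=35
9. q=(40,18) nearest=8 d=5 new=(40,18) → add node 9 parent=8 cost=40
10. q=(40,25) nearest=8 d=5 new=(40,25) → add node 10 parent=8 cost=40
11. q=(34,3) nearest=6 d=9 new=(30,3) → add node 11 parent=6 cost=30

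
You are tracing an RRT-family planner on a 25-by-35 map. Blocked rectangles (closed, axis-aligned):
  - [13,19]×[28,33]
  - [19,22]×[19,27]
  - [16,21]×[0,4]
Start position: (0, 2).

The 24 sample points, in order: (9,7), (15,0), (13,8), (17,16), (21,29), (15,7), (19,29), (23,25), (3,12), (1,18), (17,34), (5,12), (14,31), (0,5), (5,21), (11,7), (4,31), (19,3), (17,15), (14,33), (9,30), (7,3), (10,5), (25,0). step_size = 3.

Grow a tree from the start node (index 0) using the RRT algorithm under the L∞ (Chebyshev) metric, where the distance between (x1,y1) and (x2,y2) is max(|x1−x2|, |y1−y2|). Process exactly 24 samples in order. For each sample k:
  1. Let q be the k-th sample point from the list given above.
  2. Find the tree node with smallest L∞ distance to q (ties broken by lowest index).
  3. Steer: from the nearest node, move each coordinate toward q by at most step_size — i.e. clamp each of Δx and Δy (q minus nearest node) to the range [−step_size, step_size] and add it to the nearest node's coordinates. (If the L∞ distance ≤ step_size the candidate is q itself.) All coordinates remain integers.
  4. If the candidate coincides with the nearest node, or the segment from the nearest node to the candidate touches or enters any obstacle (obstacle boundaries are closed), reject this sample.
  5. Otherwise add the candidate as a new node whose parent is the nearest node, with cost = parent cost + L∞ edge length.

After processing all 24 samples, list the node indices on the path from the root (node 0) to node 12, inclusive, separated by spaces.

Path: 0 12

1. q=(9,7) nearest=0 d=9 new=(3,5) → add node 1 parent=0 cost=3
2. q=(15,0) nearest=1 d=12 new=(6,2) → add node 2 parent=1 cost=6
3. q=(13,8) nearest=2 d=7 new=(9,5) → add node 3 parent=2 cost=9
4. q=(17,16) nearest=3 d=11 new=(12,8) → add node 4 parent=3 cost=12
5. q=(21,29) nearest=4 d=21 new=(15,11) → add node 5 parent=4 cost=15
6. q=(15,7) nearest=4 d=3 new=(15,7) → add node 6 parent=4 cost=15
7. q=(19,29) nearest=5 d=18 new=(18,14) → add node 7 parent=5 cost=18
8. q=(23,25) nearest=7 d=11 new=(21,17) → add node 8 parent=7 cost=21
9. q=(3,12) nearest=1 d=7 new=(3,8) → add node 9 parent=1 cost=6
10. q=(1,18) nearest=9 d=10 new=(1,11) → add node 10 parent=9 cost=9
11. q=(17,34) nearest=8 d=17 new=(18,20) → blocked by [19,22]×[19,27], reject
12. q=(5,12) nearest=9 d=4 new=(5,11) → add node 11 parent=9 cost=9
13. q=(14,31) nearest=8 d=14 new=(18,20) → blocked by [19,22]×[19,27], reject
14. q=(0,5) nearest=0 d=3 new=(0,5) → add node 12 parent=0 cost=3
15. q=(5,21) nearest=5 d=10 new=(12,14) → add node 13 parent=5 cost=18
16. q=(11,7) nearest=4 d=1 new=(11,7) → add node 14 parent=4 cost=13
17. q=(4,31) nearest=7 d=17 new=(15,17) → add node 15 parent=7 cost=21
18. q=(19,3) nearest=6 d=4 new=(18,4) → blocked by [16,21]×[0,4], reject
19. q=(17,15) nearest=7 d=1 new=(17,15) → add node 16 parent=7 cost=19
20. q=(14,33) nearest=8 d=16 new=(18,20) → blocked by [19,22]×[19,27], reject
21. q=(9,30) nearest=8 d=13 new=(18,20) → blocked by [19,22]×[19,27], reject
22. q=(7,3) nearest=2 d=1 new=(7,3) → add node 17 parent=2 cost=7
23. q=(10,5) nearest=3 d=1 new=(10,5) → add node 18 parent=3 cost=10
24. q=(25,0) nearest=6 d=10 new=(18,4) → blocked by [16,21]×[0,4], reject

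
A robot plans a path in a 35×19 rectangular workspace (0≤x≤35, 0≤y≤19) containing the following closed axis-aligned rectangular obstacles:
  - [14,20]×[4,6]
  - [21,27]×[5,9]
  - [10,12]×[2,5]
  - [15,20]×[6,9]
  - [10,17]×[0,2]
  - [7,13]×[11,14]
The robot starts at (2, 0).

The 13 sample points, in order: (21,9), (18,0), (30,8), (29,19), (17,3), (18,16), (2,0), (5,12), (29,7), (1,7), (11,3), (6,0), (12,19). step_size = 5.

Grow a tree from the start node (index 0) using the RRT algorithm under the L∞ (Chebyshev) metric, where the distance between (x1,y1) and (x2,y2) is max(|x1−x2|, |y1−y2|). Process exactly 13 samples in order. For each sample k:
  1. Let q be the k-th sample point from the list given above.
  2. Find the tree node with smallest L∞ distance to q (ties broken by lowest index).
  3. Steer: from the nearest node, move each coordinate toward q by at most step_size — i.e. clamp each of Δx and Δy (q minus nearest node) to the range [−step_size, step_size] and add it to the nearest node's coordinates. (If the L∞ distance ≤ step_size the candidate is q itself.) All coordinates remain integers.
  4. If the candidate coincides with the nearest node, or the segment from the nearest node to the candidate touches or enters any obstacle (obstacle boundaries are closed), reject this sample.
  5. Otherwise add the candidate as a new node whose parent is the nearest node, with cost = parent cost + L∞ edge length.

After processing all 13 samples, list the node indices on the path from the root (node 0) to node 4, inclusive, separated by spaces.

1. q=(21,9) nearest=0 d=19 new=(7,5) → add node 1 parent=0 cost=5
2. q=(18,0) nearest=1 d=11 new=(12,0) → blocked by [10,12]×[2,5], reject
3. q=(30,8) nearest=1 d=23 new=(12,8) → add node 2 parent=1 cost=10
4. q=(29,19) nearest=2 d=17 new=(17,13) → add node 3 parent=2 cost=15
5. q=(17,3) nearest=2 d=5 new=(17,3) → blocked by [14,20]×[4,6], reject
6. q=(18,16) nearest=3 d=3 new=(18,16) → add node 4 parent=3 cost=18
7. q=(2,0) nearest=0 d=0 → coincident, reject
8. q=(5,12) nearest=1 d=7 new=(5,10) → add node 5 parent=1 cost=10
9. q=(29,7) nearest=4 d=11 new=(23,11) → add node 6 parent=4 cost=23
10. q=(1,7) nearest=5 d=4 new=(1,7) → add node 7 parent=5 cost=14
11. q=(11,3) nearest=1 d=4 new=(11,3) → blocked by [10,12]×[2,5], reject
12. q=(6,0) nearest=0 d=4 new=(6,0) → add node 8 parent=0 cost=4
13. q=(12,19) nearest=3 d=6 new=(12,18) → add node 9 parent=3 cost=20

Path: 0 1 2 3 4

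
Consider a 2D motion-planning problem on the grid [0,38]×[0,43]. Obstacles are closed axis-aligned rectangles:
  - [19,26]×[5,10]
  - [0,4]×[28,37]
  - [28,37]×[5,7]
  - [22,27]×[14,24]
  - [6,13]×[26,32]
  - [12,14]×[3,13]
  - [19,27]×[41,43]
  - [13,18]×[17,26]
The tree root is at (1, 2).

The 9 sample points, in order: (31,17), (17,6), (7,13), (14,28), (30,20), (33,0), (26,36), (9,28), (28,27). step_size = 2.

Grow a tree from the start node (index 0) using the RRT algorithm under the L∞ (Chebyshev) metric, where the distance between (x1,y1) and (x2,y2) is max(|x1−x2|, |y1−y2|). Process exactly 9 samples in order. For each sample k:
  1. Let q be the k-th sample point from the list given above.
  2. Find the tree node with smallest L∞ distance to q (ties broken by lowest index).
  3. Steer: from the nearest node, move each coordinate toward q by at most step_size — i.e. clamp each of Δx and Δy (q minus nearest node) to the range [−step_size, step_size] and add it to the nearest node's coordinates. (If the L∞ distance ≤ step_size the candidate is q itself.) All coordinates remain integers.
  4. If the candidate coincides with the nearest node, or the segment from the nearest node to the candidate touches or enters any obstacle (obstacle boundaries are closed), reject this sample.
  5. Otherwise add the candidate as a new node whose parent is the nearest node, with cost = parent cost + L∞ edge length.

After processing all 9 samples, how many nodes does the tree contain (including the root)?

Node count: 7

1. q=(31,17) nearest=0 d=30 new=(3,4) → add node 1 parent=0 cost=2
2. q=(17,6) nearest=1 d=14 new=(5,6) → add node 2 parent=1 cost=4
3. q=(7,13) nearest=2 d=7 new=(7,8) → add node 3 parent=2 cost=6
4. q=(14,28) nearest=3 d=20 new=(9,10) → add node 4 parent=3 cost=8
5. q=(30,20) nearest=4 d=21 new=(11,12) → add node 5 parent=4 cost=10
6. q=(33,0) nearest=5 d=22 new=(13,10) → blocked by [12,14]×[3,13], reject
7. q=(26,36) nearest=5 d=24 new=(13,14) → blocked by [12,14]×[3,13], reject
8. q=(9,28) nearest=5 d=16 new=(9,14) → add node 6 parent=5 cost=12
9. q=(28,27) nearest=5 d=17 new=(13,14) → blocked by [12,14]×[3,13], reject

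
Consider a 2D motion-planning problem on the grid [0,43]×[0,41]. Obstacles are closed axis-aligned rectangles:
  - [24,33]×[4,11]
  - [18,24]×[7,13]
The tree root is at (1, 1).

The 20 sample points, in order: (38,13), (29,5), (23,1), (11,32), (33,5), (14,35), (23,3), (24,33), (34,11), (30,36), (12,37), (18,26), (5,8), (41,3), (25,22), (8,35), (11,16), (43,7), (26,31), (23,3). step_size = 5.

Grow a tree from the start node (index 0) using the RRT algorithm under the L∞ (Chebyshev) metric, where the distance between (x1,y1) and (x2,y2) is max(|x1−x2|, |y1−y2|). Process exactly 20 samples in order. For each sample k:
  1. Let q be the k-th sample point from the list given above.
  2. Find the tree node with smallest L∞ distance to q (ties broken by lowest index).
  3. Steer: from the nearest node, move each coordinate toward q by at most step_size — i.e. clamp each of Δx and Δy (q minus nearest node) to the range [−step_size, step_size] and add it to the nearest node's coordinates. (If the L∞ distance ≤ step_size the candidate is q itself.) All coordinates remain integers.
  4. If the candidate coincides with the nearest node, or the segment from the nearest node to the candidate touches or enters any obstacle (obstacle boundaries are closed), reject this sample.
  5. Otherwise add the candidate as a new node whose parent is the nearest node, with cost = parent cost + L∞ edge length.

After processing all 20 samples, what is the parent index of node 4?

Parent of node 4: 1

1. q=(38,13) nearest=0 d=37 new=(6,6) → add node 1 parent=0 cost=5
2. q=(29,5) nearest=1 d=23 new=(11,5) → add node 2 parent=1 cost=10
3. q=(23,1) nearest=2 d=12 new=(16,1) → add node 3 parent=2 cost=15
4. q=(11,32) nearest=1 d=26 new=(11,11) → add node 4 parent=1 cost=10
5. q=(33,5) nearest=3 d=17 new=(21,5) → add node 5 parent=3 cost=20
6. q=(14,35) nearest=4 d=24 new=(14,16) → add node 6 parent=4 cost=15
7. q=(23,3) nearest=5 d=2 new=(23,3) → add node 7 parent=5 cost=22
8. q=(24,33) nearest=6 d=17 new=(19,21) → add node 8 parent=6 cost=20
9. q=(34,11) nearest=7 d=11 new=(28,8) → blocked by [24,33]×[4,11], reject
10. q=(30,36) nearest=8 d=15 new=(24,26) → add node 9 parent=8 cost=25
11. q=(12,37) nearest=9 d=12 new=(19,31) → add node 10 parent=9 cost=30
12. q=(18,26) nearest=8 d=5 new=(18,26) → add node 11 parent=8 cost=25
13. q=(5,8) nearest=1 d=2 new=(5,8) → add node 12 parent=1 cost=7
14. q=(41,3) nearest=7 d=18 new=(28,3) → add node 13 parent=7 cost=27
15. q=(25,22) nearest=9 d=4 new=(25,22) → add node 14 parent=9 cost=29
16. q=(8,35) nearest=11 d=10 new=(13,31) → add node 15 parent=11 cost=30
17. q=(11,16) nearest=6 d=3 new=(11,16) → add node 16 parent=6 cost=18
18. q=(43,7) nearest=13 d=15 new=(33,7) → blocked by [24,33]×[4,11], reject
19. q=(26,31) nearest=9 d=5 new=(26,31) → add node 17 parent=9 cost=30
20. q=(23,3) nearest=7 d=0 → coincident, reject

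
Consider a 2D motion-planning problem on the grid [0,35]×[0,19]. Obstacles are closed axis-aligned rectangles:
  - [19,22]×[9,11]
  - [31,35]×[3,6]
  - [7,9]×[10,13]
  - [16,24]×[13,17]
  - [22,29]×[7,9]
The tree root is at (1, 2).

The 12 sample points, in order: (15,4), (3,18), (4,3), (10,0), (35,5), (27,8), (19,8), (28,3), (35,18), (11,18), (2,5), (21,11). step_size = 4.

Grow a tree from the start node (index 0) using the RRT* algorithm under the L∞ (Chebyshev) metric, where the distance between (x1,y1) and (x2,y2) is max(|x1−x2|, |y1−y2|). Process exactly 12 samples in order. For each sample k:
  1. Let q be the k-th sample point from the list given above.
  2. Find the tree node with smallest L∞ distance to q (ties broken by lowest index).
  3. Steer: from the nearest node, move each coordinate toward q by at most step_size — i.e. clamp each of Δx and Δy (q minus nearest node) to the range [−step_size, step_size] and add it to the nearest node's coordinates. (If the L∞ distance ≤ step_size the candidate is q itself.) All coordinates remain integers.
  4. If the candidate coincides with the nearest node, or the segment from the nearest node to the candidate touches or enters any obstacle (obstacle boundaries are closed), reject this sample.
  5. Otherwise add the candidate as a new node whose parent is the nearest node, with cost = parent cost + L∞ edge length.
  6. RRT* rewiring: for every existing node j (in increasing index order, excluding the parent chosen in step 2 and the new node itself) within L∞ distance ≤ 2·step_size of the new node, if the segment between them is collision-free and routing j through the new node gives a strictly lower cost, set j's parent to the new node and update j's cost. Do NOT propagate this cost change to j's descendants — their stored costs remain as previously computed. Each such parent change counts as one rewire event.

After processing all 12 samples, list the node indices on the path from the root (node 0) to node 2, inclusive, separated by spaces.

Path: 0 1 2

1. q=(15,4) nearest=0 d=14 new=(5,4) → add node 1 parent=0 cost=4
2. q=(3,18) nearest=1 d=14 new=(3,8) → add node 2 parent=1 cost=8
3. q=(4,3) nearest=1 d=1 new=(4,3) → add node 3 parent=1 cost=5
4. q=(10,0) nearest=1 d=5 new=(9,0) → add node 4 parent=1 cost=8
5. q=(35,5) nearest=4 d=26 new=(13,4) → add node 5 parent=4 cost=12
6. q=(27,8) nearest=5 d=14 new=(17,8) → add node 6 parent=5 cost=16
7. q=(19,8) nearest=6 d=2 new=(19,8) → add node 7 parent=6 cost=18
8. q=(28,3) nearest=7 d=9 new=(23,4) → add node 8 parent=7 cost=22
9. q=(35,18) nearest=8 d=14 new=(27,8) → blocked by [22,29]×[7,9], reject
10. q=(11,18) nearest=2 d=10 new=(7,12) → blocked by [7,9]×[10,13], reject
11. q=(2,5) nearest=3 d=2 new=(2,5) → add node 9 parent=3 cost=7
12. q=(21,11) nearest=7 d=3 new=(21,11) → blocked by [19,22]×[9,11], reject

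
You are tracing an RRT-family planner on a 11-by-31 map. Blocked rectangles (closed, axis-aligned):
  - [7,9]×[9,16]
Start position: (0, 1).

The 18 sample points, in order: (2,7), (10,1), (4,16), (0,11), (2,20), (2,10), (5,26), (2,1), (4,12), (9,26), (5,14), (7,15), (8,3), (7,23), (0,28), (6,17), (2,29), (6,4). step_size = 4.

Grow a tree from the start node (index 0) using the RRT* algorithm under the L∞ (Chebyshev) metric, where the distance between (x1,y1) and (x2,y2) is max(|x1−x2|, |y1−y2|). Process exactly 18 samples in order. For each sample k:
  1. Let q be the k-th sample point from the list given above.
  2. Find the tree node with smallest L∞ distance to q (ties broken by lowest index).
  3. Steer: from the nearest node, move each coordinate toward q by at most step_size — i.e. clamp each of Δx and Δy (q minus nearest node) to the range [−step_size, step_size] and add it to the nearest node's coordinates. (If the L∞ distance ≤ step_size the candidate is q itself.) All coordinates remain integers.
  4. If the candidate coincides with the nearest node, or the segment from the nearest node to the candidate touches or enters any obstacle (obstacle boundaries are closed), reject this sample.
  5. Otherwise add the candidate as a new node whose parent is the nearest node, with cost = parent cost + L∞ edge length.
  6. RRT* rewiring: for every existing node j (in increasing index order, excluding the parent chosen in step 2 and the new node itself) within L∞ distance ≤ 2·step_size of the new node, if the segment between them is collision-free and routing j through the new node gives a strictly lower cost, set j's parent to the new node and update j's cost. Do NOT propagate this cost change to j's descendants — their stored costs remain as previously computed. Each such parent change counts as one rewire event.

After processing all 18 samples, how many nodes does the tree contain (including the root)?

1. q=(2,7) nearest=0 d=6 new=(2,5) → add node 1 parent=0 cost=4
2. q=(10,1) nearest=1 d=8 new=(6,1) → add node 2 parent=1 cost=8
3. q=(4,16) nearest=1 d=11 new=(4,9) → add node 3 parent=1 cost=8
4. q=(0,11) nearest=3 d=4 new=(0,11) → add node 4 parent=3 cost=12
5. q=(2,20) nearest=4 d=9 new=(2,15) → add node 5 parent=4 cost=16
6. q=(2,10) nearest=3 d=2 new=(2,10) → add node 6 parent=3 cost=10; rewire 5→6 (15<16)
7. q=(5,26) nearest=5 d=11 new=(5,19) → add node 7 parent=5 cost=19
8. q=(2,1) nearest=0 d=2 new=(2,1) → add node 8 parent=0 cost=2; rewire 2→8 (6<8)
9. q=(4,12) nearest=6 d=2 new=(4,12) → add node 9 parent=6 cost=12
10. q=(9,26) nearest=7 d=7 new=(9,23) → add node 10 parent=7 cost=23
11. q=(5,14) nearest=9 d=2 new=(5,14) → add node 11 parent=9 cost=14
12. q=(7,15) nearest=11 d=2 new=(7,15) → blocked by [7,9]×[9,16], reject
13. q=(8,3) nearest=2 d=2 new=(8,3) → add node 12 parent=2 cost=8
14. q=(7,23) nearest=10 d=2 new=(7,23) → add node 13 parent=10 cost=25
15. q=(0,28) nearest=13 d=7 new=(3,27) → add node 14 parent=13 cost=29
16. q=(6,17) nearest=7 d=2 new=(6,17) → add node 15 parent=7 cost=21
17. q=(2,29) nearest=14 d=2 new=(2,29) → add node 16 parent=14 cost=31
18. q=(6,4) nearest=12 d=2 new=(6,4) → add node 17 parent=12 cost=10

Node count: 18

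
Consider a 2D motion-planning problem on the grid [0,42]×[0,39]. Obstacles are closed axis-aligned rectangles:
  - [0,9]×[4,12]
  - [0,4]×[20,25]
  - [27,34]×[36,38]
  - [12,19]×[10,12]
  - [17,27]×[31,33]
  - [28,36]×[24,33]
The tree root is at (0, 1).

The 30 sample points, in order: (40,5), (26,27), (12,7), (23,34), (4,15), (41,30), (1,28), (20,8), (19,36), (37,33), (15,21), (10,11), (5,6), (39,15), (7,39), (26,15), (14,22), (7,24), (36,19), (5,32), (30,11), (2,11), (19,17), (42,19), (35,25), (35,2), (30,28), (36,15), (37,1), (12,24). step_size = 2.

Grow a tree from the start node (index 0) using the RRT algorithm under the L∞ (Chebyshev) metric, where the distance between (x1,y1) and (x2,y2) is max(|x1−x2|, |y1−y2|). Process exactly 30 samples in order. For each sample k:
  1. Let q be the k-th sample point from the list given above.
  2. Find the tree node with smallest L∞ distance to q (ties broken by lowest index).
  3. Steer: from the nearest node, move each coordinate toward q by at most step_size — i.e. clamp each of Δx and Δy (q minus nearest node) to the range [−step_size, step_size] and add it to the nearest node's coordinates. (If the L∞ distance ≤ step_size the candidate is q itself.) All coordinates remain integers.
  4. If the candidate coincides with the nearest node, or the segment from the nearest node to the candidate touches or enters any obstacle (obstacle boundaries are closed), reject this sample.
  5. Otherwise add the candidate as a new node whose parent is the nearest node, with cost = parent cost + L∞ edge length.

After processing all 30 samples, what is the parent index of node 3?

1. q=(40,5) nearest=0 d=40 new=(2,3) → add node 1 parent=0 cost=2
2. q=(26,27) nearest=1 d=24 new=(4,5) → blocked by [0,9]×[4,12], reject
3. q=(12,7) nearest=1 d=10 new=(4,5) → blocked by [0,9]×[4,12], reject
4. q=(23,34) nearest=1 d=31 new=(4,5) → blocked by [0,9]×[4,12], reject
5. q=(4,15) nearest=1 d=12 new=(4,5) → blocked by [0,9]×[4,12], reject
6. q=(41,30) nearest=1 d=39 new=(4,5) → blocked by [0,9]×[4,12], reject
7. q=(1,28) nearest=1 d=25 new=(1,5) → blocked by [0,9]×[4,12], reject
8. q=(20,8) nearest=1 d=18 new=(4,5) → blocked by [0,9]×[4,12], reject
9. q=(19,36) nearest=1 d=33 new=(4,5) → blocked by [0,9]×[4,12], reject
10. q=(37,33) nearest=1 d=35 new=(4,5) → blocked by [0,9]×[4,12], reject
11. q=(15,21) nearest=1 d=18 new=(4,5) → blocked by [0,9]×[4,12], reject
12. q=(10,11) nearest=1 d=8 new=(4,5) → blocked by [0,9]×[4,12], reject
13. q=(5,6) nearest=1 d=3 new=(4,5) → blocked by [0,9]×[4,12], reject
14. q=(39,15) nearest=1 d=37 new=(4,5) → blocked by [0,9]×[4,12], reject
15. q=(7,39) nearest=1 d=36 new=(4,5) → blocked by [0,9]×[4,12], reject
16. q=(26,15) nearest=1 d=24 new=(4,5) → blocked by [0,9]×[4,12], reject
17. q=(14,22) nearest=1 d=19 new=(4,5) → blocked by [0,9]×[4,12], reject
18. q=(7,24) nearest=1 d=21 new=(4,5) → blocked by [0,9]×[4,12], reject
19. q=(36,19) nearest=1 d=34 new=(4,5) → blocked by [0,9]×[4,12], reject
20. q=(5,32) nearest=1 d=29 new=(4,5) → blocked by [0,9]×[4,12], reject
21. q=(30,11) nearest=1 d=28 new=(4,5) → blocked by [0,9]×[4,12], reject
22. q=(2,11) nearest=1 d=8 new=(2,5) → blocked by [0,9]×[4,12], reject
23. q=(19,17) nearest=1 d=17 new=(4,5) → blocked by [0,9]×[4,12], reject
24. q=(42,19) nearest=1 d=40 new=(4,5) → blocked by [0,9]×[4,12], reject
25. q=(35,25) nearest=1 d=33 new=(4,5) → blocked by [0,9]×[4,12], reject
26. q=(35,2) nearest=1 d=33 new=(4,2) → add node 2 parent=1 cost=4
27. q=(30,28) nearest=2 d=26 new=(6,4) → blocked by [0,9]×[4,12], reject
28. q=(36,15) nearest=2 d=32 new=(6,4) → blocked by [0,9]×[4,12], reject
29. q=(37,1) nearest=2 d=33 new=(6,1) → add node 3 parent=2 cost=6
30. q=(12,24) nearest=1 d=21 new=(4,5) → blocked by [0,9]×[4,12], reject

Parent of node 3: 2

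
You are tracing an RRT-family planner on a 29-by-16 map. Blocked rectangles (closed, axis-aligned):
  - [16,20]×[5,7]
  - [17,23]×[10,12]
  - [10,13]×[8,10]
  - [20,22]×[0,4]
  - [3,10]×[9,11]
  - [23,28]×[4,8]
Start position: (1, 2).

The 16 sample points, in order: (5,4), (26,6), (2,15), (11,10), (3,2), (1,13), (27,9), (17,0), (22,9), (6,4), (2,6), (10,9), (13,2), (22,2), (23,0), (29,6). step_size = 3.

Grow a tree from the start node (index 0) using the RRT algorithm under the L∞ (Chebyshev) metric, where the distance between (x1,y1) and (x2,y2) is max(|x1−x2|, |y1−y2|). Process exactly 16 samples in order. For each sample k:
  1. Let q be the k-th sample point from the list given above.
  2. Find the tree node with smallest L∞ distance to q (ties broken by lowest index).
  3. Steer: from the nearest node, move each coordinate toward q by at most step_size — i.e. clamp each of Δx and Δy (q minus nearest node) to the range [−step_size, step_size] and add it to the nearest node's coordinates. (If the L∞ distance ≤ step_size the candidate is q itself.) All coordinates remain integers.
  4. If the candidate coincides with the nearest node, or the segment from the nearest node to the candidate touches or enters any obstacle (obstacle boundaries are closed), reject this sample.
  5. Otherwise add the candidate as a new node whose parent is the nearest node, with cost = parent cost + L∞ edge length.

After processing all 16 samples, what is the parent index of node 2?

Parent of node 2: 1

1. q=(5,4) nearest=0 d=4 new=(4,4) → add node 1 parent=0 cost=3
2. q=(26,6) nearest=1 d=22 new=(7,6) → add node 2 parent=1 cost=6
3. q=(2,15) nearest=2 d=9 new=(4,9) → blocked by [3,10]×[9,11], reject
4. q=(11,10) nearest=2 d=4 new=(10,9) → blocked by [10,13]×[8,10], reject
5. q=(3,2) nearest=0 d=2 new=(3,2) → add node 3 parent=0 cost=2
6. q=(1,13) nearest=2 d=7 new=(4,9) → blocked by [3,10]×[9,11], reject
7. q=(27,9) nearest=2 d=20 new=(10,9) → blocked by [10,13]×[8,10], reject
8. q=(17,0) nearest=2 d=10 new=(10,3) → add node 4 parent=2 cost=9
9. q=(22,9) nearest=4 d=12 new=(13,6) → add node 5 parent=4 cost=12
10. q=(6,4) nearest=1 d=2 new=(6,4) → add node 6 parent=1 cost=5
11. q=(2,6) nearest=1 d=2 new=(2,6) → add node 7 parent=1 cost=5
12. q=(10,9) nearest=2 d=3 new=(10,9) → blocked by [10,13]×[8,10], reject
13. q=(13,2) nearest=4 d=3 new=(13,2) → add node 8 parent=4 cost=12
14. q=(22,2) nearest=5 d=9 new=(16,3) → add node 9 parent=5 cost=15
15. q=(23,0) nearest=9 d=7 new=(19,0) → add node 10 parent=9 cost=18
16. q=(29,6) nearest=10 d=10 new=(22,3) → blocked by [20,22]×[0,4], reject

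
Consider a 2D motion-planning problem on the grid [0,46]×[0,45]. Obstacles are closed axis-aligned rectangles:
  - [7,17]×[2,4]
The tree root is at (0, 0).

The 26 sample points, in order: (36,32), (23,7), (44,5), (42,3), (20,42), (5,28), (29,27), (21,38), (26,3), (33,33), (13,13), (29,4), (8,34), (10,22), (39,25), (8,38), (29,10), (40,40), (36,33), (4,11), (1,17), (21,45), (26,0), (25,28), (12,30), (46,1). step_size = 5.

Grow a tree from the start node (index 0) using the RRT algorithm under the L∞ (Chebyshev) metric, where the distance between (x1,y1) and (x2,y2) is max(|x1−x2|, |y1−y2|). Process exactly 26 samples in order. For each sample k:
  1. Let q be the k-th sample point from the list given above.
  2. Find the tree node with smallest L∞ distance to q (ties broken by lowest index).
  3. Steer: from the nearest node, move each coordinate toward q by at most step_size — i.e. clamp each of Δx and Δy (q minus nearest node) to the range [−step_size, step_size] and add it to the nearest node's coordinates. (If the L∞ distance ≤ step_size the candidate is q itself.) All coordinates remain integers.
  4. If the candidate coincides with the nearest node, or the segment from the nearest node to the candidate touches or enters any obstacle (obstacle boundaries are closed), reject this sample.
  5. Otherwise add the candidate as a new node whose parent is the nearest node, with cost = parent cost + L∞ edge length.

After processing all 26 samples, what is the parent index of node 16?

1. q=(36,32) nearest=0 d=36 new=(5,5) → add node 1 parent=0 cost=5
2. q=(23,7) nearest=1 d=18 new=(10,7) → add node 2 parent=1 cost=10
3. q=(44,5) nearest=2 d=34 new=(15,5) → add node 3 parent=2 cost=15
4. q=(42,3) nearest=3 d=27 new=(20,3) → add node 4 parent=3 cost=20
5. q=(20,42) nearest=2 d=35 new=(15,12) → add node 5 parent=2 cost=15
6. q=(5,28) nearest=5 d=16 new=(10,17) → add node 6 parent=5 cost=20
7. q=(29,27) nearest=5 d=15 new=(20,17) → add node 7 parent=5 cost=20
8. q=(21,38) nearest=6 d=21 new=(15,22) → add node 8 parent=6 cost=25
9. q=(26,3) nearest=4 d=6 new=(25,3) → add node 9 parent=4 cost=25
10. q=(33,33) nearest=7 d=16 new=(25,22) → add node 10 parent=7 cost=25
11. q=(13,13) nearest=5 d=2 new=(13,13) → add node 11 parent=5 cost=17
12. q=(29,4) nearest=9 d=4 new=(29,4) → add node 12 parent=9 cost=29
13. q=(8,34) nearest=8 d=12 new=(10,27) → add node 13 parent=8 cost=30
14. q=(10,22) nearest=6 d=5 new=(10,22) → add node 14 parent=6 cost=25
15. q=(39,25) nearest=10 d=14 new=(30,25) → add node 15 parent=10 cost=30
16. q=(8,38) nearest=13 d=11 new=(8,32) → add node 16 parent=13 cost=35
17. q=(29,10) nearest=12 d=6 new=(29,9) → add node 17 parent=12 cost=34
18. q=(40,40) nearest=15 d=15 new=(35,30) → add node 18 parent=15 cost=35
19. q=(36,33) nearest=18 d=3 new=(36,33) → add node 19 parent=18 cost=38
20. q=(4,11) nearest=1 d=6 new=(4,10) → add node 20 parent=1 cost=10
21. q=(1,17) nearest=20 d=7 new=(1,15) → add node 21 parent=20 cost=15
22. q=(21,45) nearest=16 d=13 new=(13,37) → add node 22 parent=16 cost=40
23. q=(26,0) nearest=9 d=3 new=(26,0) → add node 23 parent=9 cost=28
24. q=(25,28) nearest=15 d=5 new=(25,28) → add node 24 parent=15 cost=35
25. q=(12,30) nearest=13 d=3 new=(12,30) → add node 25 parent=13 cost=33
26. q=(46,1) nearest=12 d=17 new=(34,1) → add node 26 parent=12 cost=34

Parent of node 16: 13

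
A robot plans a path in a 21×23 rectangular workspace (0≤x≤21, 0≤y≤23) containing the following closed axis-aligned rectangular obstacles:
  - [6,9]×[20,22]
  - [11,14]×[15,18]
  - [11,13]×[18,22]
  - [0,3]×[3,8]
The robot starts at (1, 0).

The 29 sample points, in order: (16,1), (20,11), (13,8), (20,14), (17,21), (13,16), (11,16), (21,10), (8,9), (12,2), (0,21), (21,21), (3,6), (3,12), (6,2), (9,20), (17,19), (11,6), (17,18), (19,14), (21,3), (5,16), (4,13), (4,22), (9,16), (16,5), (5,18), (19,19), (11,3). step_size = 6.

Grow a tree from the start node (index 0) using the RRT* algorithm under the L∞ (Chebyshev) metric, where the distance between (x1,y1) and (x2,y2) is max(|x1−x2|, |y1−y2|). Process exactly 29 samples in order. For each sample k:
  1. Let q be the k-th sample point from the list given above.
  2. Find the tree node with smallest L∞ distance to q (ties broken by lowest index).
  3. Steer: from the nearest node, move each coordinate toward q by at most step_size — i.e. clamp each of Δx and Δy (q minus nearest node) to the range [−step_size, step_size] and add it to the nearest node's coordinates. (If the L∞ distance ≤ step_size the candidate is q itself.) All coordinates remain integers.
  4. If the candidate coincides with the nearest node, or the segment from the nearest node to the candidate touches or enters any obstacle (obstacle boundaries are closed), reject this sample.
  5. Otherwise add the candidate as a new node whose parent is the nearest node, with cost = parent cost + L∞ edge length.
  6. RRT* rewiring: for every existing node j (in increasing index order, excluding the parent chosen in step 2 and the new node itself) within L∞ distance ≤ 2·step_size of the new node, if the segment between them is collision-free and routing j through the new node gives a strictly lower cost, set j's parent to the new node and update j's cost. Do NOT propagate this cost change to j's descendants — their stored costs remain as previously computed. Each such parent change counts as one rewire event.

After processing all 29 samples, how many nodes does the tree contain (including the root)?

Node count: 25

1. q=(16,1) nearest=0 d=15 new=(7,1) → add node 1 parent=0 cost=6
2. q=(20,11) nearest=1 d=13 new=(13,7) → add node 2 parent=1 cost=12
3. q=(13,8) nearest=2 d=1 new=(13,8) → add node 3 parent=2 cost=13
4. q=(20,14) nearest=2 d=7 new=(19,13) → add node 4 parent=2 cost=18
5. q=(17,21) nearest=4 d=8 new=(17,19) → add node 5 parent=4 cost=24
6. q=(13,16) nearest=5 d=4 new=(13,16) → blocked by [11,14]×[15,18], reject
7. q=(11,16) nearest=5 d=6 new=(11,16) → blocked by [11,14]×[15,18], reject
8. q=(21,10) nearest=4 d=3 new=(21,10) → add node 6 parent=4 cost=21
9. q=(8,9) nearest=2 d=5 new=(8,9) → add node 7 parent=2 cost=17
10. q=(12,2) nearest=1 d=5 new=(12,2) → add node 8 parent=1 cost=11; rewire 6→8 (20<21)
11. q=(0,21) nearest=7 d=12 new=(2,15) → add node 9 parent=7 cost=23
12. q=(21,21) nearest=5 d=4 new=(21,21) → add node 10 parent=5 cost=28
13. q=(3,6) nearest=1 d=5 new=(3,6) → blocked by [0,3]×[3,8], reject
14. q=(3,12) nearest=9 d=3 new=(3,12) → add node 11 parent=9 cost=26
15. q=(6,2) nearest=1 d=1 new=(6,2) → add node 12 parent=1 cost=7; rewire 7→12 (14<17); rewire 11→12 (17<26)
16. q=(9,20) nearest=9 d=7 new=(8,20) → blocked by [6,9]×[20,22], reject
17. q=(17,19) nearest=5 d=0 → coincident, reject
18. q=(11,6) nearest=2 d=2 new=(11,6) → add node 13 parent=2 cost=14
19. q=(17,18) nearest=5 d=1 new=(17,18) → add node 14 parent=5 cost=25
20. q=(19,14) nearest=4 d=1 new=(19,14) → add node 15 parent=4 cost=19; rewire 10→15 (26<28); rewire 14→15 (23<25)
21. q=(21,3) nearest=6 d=7 new=(21,4) → add node 16 parent=6 cost=26
22. q=(5,16) nearest=9 d=3 new=(5,16) → add node 17 parent=9 cost=26
23. q=(4,13) nearest=11 d=1 new=(4,13) → add node 18 parent=11 cost=18; rewire 9→18 (20<23); rewire 17→18 (21<26)
24. q=(4,22) nearest=17 d=6 new=(4,22) → add node 19 parent=17 cost=27
25. q=(9,16) nearest=17 d=4 new=(9,16) → add node 20 parent=17 cost=25
26. q=(16,5) nearest=2 d=3 new=(16,5) → add node 21 parent=2 cost=15; rewire 16→21 (20<26)
27. q=(5,18) nearest=17 d=2 new=(5,18) → add node 22 parent=17 cost=23
28. q=(19,19) nearest=5 d=2 new=(19,19) → add node 23 parent=5 cost=26
29. q=(11,3) nearest=8 d=1 new=(11,3) → add node 24 parent=8 cost=12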